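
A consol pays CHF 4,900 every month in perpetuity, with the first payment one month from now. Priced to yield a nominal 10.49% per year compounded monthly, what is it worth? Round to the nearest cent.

Periodic rate i = 0.1049/12 = 0.00874167.
PV = PMT / i = 4900 / 0.00874167 = 560,533.8418

CHF 560,533.84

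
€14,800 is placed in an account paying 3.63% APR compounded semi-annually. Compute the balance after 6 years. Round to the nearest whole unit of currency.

€18,366

With 2 periods per year: i = 0.01815, n = 12.
FV = 14,800 × (1 + 0.01815)^12 = 18,365.5062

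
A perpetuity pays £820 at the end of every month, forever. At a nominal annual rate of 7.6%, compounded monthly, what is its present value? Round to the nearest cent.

£129,473.68

Periodic rate i = 0.076/12 = 0.00633333.
PV = C/r = 820/0.00633333 = 129,473.6842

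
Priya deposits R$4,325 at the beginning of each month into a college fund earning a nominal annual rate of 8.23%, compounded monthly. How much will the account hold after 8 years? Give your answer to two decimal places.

R$588,823.91

i = 0.0823/12 = 0.00685833 per month; n = 8·12 = 96.
FV = PMT · [(1+i)^n − 1] / i × (1+i) = 4325 · 136.144257 = 588,823.9127
Payments are at the start of each period, so multiply by (1+i).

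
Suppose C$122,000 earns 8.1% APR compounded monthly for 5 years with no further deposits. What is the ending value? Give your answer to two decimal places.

C$182,666.17

With 12 periods per year: i = 0.00675, n = 60.
FV = PV·(1+i)^n = 122,000 × 1.497264 = 182,666.1719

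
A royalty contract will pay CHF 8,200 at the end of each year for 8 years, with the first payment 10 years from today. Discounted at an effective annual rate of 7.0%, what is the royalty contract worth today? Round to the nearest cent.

Value one period before first payment (t=9): 8200 × [1 − (1+0.07)^(−8)] / 0.07 = 8200 × 5.971299 = 48,964.6478
PV₀ = 48,964.6478 / (1+0.07)^9 = 48,964.6478 / 1.838459 = 26,633.5241

CHF 26,633.52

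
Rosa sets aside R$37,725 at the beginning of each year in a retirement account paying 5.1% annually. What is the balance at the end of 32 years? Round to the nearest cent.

Accumulation factor s(32|0.051) × (1+i) = 80.624538; FV = 37725 × 80.624538 = 3,041,560.7014
Payments are at the start of each period, so multiply by (1+i).

R$3,041,560.70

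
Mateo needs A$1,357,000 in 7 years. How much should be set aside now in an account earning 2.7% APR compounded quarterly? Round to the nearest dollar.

A$1,124,020

Periodic rate i = 0.027/4 = 0.00675; n = 7 × 4 = 28 periods.
PV = 1,357,000 / (1 + 0.00675)^28 = 1,357,000 / 1.207274 = 1,124,019.8370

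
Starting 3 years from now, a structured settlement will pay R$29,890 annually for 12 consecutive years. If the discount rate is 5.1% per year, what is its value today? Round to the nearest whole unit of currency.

R$238,489

PV at t=2 (ordinary 12-year annuity): 29890 × a(12|0.051) = 29890 × 8.813475 = 263,434.7632
PV₀ = 263,434.7632 / (1+0.051)^2 = 263,434.7632 / 1.104601 = 238,488.6155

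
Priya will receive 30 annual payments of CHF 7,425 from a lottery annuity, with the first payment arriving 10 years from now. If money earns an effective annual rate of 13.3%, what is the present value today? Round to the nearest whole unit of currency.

PV at t=9 (ordinary 30-year annuity): 7425 × a(30|0.133) = 7425 × 7.341275 = 54,508.9702
Discount back 9 years: 54,508.9702 × (1+0.133)^(−9) = 54,508.9702 × 0.325036 = 17,717.3510

CHF 17,717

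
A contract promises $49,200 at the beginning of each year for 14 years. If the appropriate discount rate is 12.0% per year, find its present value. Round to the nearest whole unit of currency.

$365,239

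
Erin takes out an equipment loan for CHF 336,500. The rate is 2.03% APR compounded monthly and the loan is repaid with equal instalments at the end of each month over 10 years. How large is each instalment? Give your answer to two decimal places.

With 12 periods per year: i = 0.00169167, n = 120.
PMT = 336500 / ( [1 − (1+0.00169167)^(−120)] / 0.00169167 ) = 336500 / 108.521229 = 3,100.7758

CHF 3,100.78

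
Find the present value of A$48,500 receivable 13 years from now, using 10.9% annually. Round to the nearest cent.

Discount factor = (1+0.109)^(−13) = 0.260549; PV = 48,500 × 0.260549 = 12,636.6407

A$12,636.64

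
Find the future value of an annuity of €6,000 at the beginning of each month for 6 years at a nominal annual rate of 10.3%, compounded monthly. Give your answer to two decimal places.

€599,505.89

i = 0.103/12 = 0.00858333 per month; n = 6·12 = 72.
FV = PMT · [(1+i)^n − 1] / i × (1+i) = 6000 · 99.917648 = 599,505.8882
Payments are at the start of each period, so multiply by (1+i).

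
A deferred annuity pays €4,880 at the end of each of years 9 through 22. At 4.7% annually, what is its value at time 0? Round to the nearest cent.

PV at t=8 (ordinary 14-year annuity): 4880 × a(14|0.047) = 4880 × 10.091271 = 49,245.4024
PV₀ = 49,245.4024 / (1+0.047)^8 = 49,245.4024 / 1.444021 = 34,102.9726

€34,102.97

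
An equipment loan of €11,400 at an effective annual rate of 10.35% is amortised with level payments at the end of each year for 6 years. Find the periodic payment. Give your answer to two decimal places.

€2,644.43

PMT = 11400 / ( [1 − (1+0.1035)^(−6)] / 0.1035 ) = 11400 / 4.310951 = 2,644.4283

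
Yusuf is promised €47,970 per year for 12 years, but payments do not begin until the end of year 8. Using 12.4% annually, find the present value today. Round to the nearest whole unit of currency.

€128,706

Value one period before first payment (t=7): 47970 × [1 − (1+0.124)^(−12)] / 0.124 = 47970 × 6.081243 = 291,717.2153
PV₀ = 291,717.2153 / (1+0.124)^7 = 291,717.2153 / 2.266544 = 128,705.7295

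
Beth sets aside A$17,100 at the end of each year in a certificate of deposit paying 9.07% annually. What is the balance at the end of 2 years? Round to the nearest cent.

Accumulation factor s(2|0.0907) = 2.090700; FV = 17100 × 2.090700 = 35,750.9700

A$35,750.97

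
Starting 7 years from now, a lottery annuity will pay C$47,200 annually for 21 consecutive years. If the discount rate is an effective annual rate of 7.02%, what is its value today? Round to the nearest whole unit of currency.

C$339,864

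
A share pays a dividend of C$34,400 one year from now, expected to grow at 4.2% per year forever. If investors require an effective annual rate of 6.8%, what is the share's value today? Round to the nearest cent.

C$1,323,076.92

PV = PMT / (i − g) = 34400 / (0.068 − 0.042) = 34400 / 0.026000 = 1,323,076.9231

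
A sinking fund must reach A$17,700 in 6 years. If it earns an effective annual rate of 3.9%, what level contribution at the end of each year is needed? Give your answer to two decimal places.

PMT = 17700 / ( [(1+0.039)^6 − 1] / 0.039 ) = 17700 / 6.616324 = 2,675.2016

A$2,675.20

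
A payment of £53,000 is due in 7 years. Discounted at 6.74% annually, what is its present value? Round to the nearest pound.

Discount factor = (1+0.0674)^(−7) = 0.633446; PV = 53,000 × 0.633446 = 33,572.6390

£33,573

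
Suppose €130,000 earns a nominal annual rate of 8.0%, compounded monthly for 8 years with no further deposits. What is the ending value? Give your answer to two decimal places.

i = 0.08/12 = 0.00666667 per month; n = 8·12 = 96.
FV = 130,000 × (1 + 0.00666667)^96 = 246,019.4386

€246,019.44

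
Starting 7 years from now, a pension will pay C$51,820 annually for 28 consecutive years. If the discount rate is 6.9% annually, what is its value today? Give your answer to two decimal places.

C$425,550.66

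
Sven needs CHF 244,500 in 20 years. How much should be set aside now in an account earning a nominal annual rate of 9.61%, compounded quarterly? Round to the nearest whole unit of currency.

With 4 periods per year: i = 0.024025, n = 80.
Discount factor = (1+0.024025)^(−80) = 0.149677; PV = 244,500 × 0.149677 = 36,596.0415

CHF 36,596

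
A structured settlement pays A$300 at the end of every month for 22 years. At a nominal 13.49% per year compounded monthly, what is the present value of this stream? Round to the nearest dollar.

A$25,291

i = 0.1349/12 = 0.0112417 per month; n = 22·12 = 264.
PV = 300 × [1 − (1+0.0112417)^(−264)] / 0.0112417 = 300 × 84.304695 = 25,291.4086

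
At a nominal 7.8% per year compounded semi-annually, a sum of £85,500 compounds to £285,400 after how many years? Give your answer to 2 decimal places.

15.75 years

Periodic rate i = 0.078/2 = 0.039.
(1+i)^n = 285400/85500 = 3.33801, so n = ln 3.33801 / ln 1.039 = 31.5059 half-years
= 31.5059/2 years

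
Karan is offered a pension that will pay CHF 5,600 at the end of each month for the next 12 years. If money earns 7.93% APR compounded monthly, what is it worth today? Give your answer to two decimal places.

CHF 519,182.82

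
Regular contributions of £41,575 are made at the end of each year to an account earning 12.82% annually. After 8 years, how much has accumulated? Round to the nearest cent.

£526,904.73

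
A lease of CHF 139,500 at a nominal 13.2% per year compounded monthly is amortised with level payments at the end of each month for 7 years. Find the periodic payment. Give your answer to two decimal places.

CHF 2,552.97

Periodic rate i = 0.132/12 = 0.011; n = 7 × 12 = 84 periods.
Annuity-PV factor = 54.642207; PMT = 139500 / 54.642207 = 2,552.9716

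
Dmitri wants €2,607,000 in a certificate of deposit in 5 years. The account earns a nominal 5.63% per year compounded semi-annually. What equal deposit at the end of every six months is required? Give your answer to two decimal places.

Periodic rate i = 0.0563/2 = 0.02815; n = 5 × 2 = 10 periods.
PMT = 2.607e+06 / ( [(1+0.02815)^10 − 1] / 0.02815 ) = 2.607e+06 / 11.366687 = 229,354.4261

€229,354.43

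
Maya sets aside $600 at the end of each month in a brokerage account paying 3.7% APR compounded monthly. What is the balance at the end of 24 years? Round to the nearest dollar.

$277,676

Periodic rate i = 0.037/12 = 0.00308333; n = 24 × 12 = 288 periods.
FV = PMT · [(1+i)^n − 1] / i = 600 · 462.793400 = 277,676.0401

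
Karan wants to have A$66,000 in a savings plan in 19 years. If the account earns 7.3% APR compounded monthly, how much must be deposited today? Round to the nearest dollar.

Periodic rate i = 0.073/12 = 0.00608333; n = 19 × 12 = 228 periods.
Discount factor = (1+0.00608333)^(−228) = 0.250876; PV = 66,000 × 0.250876 = 16,557.7870

A$16,558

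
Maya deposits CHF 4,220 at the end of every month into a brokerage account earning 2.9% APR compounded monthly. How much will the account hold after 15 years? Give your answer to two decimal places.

i = 0.029/12 = 0.00241667 per month; n = 15·12 = 180.
FV = PMT · [(1+i)^n − 1] / i = 4220 · 225.166554 = 950,202.8595

CHF 950,202.86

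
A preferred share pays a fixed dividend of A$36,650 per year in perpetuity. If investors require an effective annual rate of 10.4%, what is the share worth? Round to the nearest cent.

PV = C/r = 36650/0.104 = 352,403.8462

A$352,403.85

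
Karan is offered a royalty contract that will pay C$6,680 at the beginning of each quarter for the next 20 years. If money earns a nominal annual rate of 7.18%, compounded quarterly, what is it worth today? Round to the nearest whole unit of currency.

i = 0.0718/4 = 0.01795 per quarter; n = 20·4 = 80.
Annuity factor a(80|0.01795) × (1+i) = 43.047300; PV = 6680 × 43.047300 = 287,555.9671
(Beginning-of-period payments → annuity-due factor ×(1+i).)

C$287,556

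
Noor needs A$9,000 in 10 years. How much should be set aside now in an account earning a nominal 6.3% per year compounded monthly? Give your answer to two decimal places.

Periodic rate i = 0.063/12 = 0.00525; n = 10 × 12 = 120 periods.
Discount factor = (1+0.00525)^(−120) = 0.533470; PV = 9,000 × 0.533470 = 4,801.2320

A$4,801.23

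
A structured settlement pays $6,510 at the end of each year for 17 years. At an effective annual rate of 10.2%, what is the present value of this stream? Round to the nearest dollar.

$51,580

PV = 6510 × [1 − (1+0.102)^(−17)] / 0.102 = 6510 × 7.923251 = 51,580.3642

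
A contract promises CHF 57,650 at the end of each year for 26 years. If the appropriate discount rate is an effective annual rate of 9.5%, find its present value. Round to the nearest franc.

CHF 549,522

PV = 57650 × [1 − (1+0.095)^(−26)] / 0.095 = 57650 × 9.532034 = 549,521.7851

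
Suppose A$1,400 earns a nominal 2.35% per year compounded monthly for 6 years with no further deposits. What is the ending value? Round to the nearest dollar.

Periodic rate i = 0.0235/12 = 0.00195833; n = 6 × 12 = 72 periods.
FV = 1,400 × (1 + 0.00195833)^72 = 1,611.7723

A$1,612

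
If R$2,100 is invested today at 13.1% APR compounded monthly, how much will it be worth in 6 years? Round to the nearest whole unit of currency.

i = 0.131/12 = 0.0109167 per month; n = 6·12 = 72.
FV = PV·(1+i)^n = 2,100 × 2.185273 = 4,589.0731

R$4,589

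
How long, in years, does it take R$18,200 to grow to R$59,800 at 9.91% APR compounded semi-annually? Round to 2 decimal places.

12.30 years

Periodic rate i = 0.0991/2 = 0.04955.
(1+i)^n = 59800/18200 = 3.28571, so n = ln 3.28571 / ln 1.04955 = 24.5977 half-years
= 24.5977/2 years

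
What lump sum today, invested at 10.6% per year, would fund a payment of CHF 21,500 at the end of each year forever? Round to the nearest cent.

PV = PMT / i = 21500 / 0.106 = 202,830.1887

CHF 202,830.19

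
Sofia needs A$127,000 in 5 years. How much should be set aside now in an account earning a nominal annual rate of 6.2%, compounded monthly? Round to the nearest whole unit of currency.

A$93,222

Periodic rate i = 0.062/12 = 0.00516667; n = 5 × 12 = 60 periods.
PV = FV·(1+i)^(−n) = 127,000 × 0.734033 = 93,222.1330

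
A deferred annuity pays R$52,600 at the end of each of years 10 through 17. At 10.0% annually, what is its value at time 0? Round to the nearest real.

R$119,009

PV at t=9 (ordinary 8-year annuity): 52600 × a(8|0.1) = 52600 × 5.334926 = 280,617.1180
Discount back 9 years: 280,617.1180 × (1+0.1)^(−9) = 280,617.1180 × 0.424098 = 119,009.0514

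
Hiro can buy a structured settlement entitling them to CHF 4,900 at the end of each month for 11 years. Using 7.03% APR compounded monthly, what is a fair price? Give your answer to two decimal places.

Periodic rate i = 0.0703/12 = 0.00585833; n = 11 × 12 = 132 periods.
PV = PMT · [1 − (1+i)^(−n)] / i = 4900 · 91.744510 = 449,548.0969

CHF 449,548.10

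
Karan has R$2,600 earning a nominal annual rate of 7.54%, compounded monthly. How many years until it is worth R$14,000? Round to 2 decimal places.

22.40 years

Periodic rate i = 0.0754/12 = 0.00628333.
n = ln(14000/2600) / ln(1+0.00628333) = ln(5.38462) / 0.006264 = 268.7792 months
= 268.7792/12 years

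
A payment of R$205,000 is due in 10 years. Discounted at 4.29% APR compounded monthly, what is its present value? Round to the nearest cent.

With 12 periods per year: i = 0.003575, n = 120.
PV = FV·(1+i)^(−n) = 205,000 × 0.651658 = 133,589.9447

R$133,589.94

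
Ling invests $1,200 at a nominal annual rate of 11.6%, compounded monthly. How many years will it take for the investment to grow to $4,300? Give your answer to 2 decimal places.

11.06 years

Periodic rate i = 0.116/12 = 0.00966667.
(1+i)^n = 4300/1200 = 3.58333, so n = ln 3.58333 / ln 1.00967 = 132.6675 months
= 132.6675/12 years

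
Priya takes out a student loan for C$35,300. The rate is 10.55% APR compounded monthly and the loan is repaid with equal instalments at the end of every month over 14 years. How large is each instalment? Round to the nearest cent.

C$402.94

Periodic rate i = 0.1055/12 = 0.00879167; n = 14 × 12 = 168 periods.
PMT = 35300 / ( [1 − (1+0.00879167)^(−168)] / 0.00879167 ) = 35300 / 87.605667 = 402.9420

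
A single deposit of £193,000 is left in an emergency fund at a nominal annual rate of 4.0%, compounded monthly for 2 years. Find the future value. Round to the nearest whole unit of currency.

£209,047

With 12 periods per year: i = 0.00333333, n = 24.
FV = PV·(1+i)^n = 193,000 × 1.083143 = 209,046.5911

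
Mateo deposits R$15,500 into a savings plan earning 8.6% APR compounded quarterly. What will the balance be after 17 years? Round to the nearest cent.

i = 0.086/4 = 0.0215 per quarter; n = 17·4 = 68.
15,500 × (1+0.0215)^68 = 15,500 × 4.248242 = 65,847.7476

R$65,847.75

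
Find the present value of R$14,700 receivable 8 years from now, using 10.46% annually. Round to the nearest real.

R$6,632

PV = 14,700 / (1 + 0.1046)^8 = 14,700 / 2.216360 = 6,632.4964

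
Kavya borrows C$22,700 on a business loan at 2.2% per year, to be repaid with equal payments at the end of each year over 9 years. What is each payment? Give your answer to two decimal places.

C$2,807.71

Annuity-PV factor = 8.084876; PMT = 22700 / 8.084876 = 2,807.7116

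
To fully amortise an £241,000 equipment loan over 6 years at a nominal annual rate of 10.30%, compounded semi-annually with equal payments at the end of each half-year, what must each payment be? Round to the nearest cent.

£27,421.44

Periodic rate i = 0.103/2 = 0.0515; n = 6 × 2 = 12 periods.
PMT = 241000 / ( [1 − (1+0.0515)^(−12)] / 0.0515 ) = 241000 / 8.788744 = 27,421.4382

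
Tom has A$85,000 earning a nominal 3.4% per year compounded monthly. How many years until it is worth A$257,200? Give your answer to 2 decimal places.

32.61 years

Periodic rate i = 0.034/12 = 0.00283333.
n = ln(257200/85000) / ln(1+0.00283333) = ln(3.02588) / 0.002829 = 391.3308 months
= 391.3308/12 years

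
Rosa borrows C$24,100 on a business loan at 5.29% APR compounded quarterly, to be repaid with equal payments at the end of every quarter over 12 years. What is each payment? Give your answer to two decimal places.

C$681.40

With 4 periods per year: i = 0.013225, n = 48.
PMT = 24100 / ( [1 − (1+0.013225)^(−48)] / 0.013225 ) = 24100 / 35.368502 = 681.3973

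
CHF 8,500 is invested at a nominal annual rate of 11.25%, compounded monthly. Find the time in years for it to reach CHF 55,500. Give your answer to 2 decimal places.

16.76 years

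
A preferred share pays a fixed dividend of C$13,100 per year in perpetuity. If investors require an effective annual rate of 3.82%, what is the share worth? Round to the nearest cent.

C$342,931.94

PV = PMT / i = 13100 / 0.0382 = 342,931.9372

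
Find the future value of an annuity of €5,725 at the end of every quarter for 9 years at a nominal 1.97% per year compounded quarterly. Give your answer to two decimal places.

With 4 periods per year: i = 0.004925, n = 36.
Accumulation factor s(36|0.004925) = 39.283199; FV = 5725 × 39.283199 = 224,896.3169

€224,896.32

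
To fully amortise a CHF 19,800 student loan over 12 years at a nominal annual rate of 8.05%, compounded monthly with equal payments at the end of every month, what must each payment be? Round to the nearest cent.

CHF 214.87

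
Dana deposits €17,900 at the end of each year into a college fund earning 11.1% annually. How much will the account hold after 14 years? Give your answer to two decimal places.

FV = 17900 × [(1+0.111)^14 − 1] / 0.111 = 17900 × 30.316454 = 542,664.5295

€542,664.53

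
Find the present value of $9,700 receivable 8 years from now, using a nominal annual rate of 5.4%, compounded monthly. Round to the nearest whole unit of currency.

$6,303

i = 0.054/12 = 0.0045 per month; n = 8·12 = 96.
Discount factor = (1+0.0045)^(−96) = 0.649839; PV = 9,700 × 0.649839 = 6,303.4366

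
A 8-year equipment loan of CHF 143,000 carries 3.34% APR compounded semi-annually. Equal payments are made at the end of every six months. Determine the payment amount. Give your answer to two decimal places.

CHF 10,258.65

Periodic rate i = 0.0334/2 = 0.0167; n = 8 × 2 = 16 periods.
Annuity-PV factor = 13.939461; PMT = 143000 / 13.939461 = 10,258.6464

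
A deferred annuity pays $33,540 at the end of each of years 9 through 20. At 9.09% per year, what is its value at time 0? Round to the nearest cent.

PV at t=8 (ordinary 12-year annuity): 33540 × a(12|0.0909) = 33540 × 7.128374 = 239,085.6543
PV₀ = 239,085.6543 / (1+0.0909)^8 = 239,085.6543 / 2.005763 = 119,199.3766

$119,199.38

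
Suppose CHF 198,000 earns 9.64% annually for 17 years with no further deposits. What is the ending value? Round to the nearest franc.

198,000 × (1+0.0964)^17 = 198,000 × 4.780501 = 946,539.2925

CHF 946,539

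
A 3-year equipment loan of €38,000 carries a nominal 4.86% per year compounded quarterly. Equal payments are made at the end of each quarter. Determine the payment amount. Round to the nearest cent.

€3,422.29

i = 0.0486/4 = 0.01215 per quarter; n = 3·4 = 12.
Annuity-PV factor = 11.103678; PMT = 38000 / 11.103678 = 3,422.2893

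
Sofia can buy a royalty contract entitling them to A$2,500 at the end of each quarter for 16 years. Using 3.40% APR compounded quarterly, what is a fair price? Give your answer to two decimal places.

Periodic rate i = 0.034/4 = 0.0085; n = 16 × 4 = 64 periods.
PV = 2500 × [1 − (1+0.0085)^(−64)] / 0.0085 = 2500 × 49.204961 = 123,012.4031

A$123,012.40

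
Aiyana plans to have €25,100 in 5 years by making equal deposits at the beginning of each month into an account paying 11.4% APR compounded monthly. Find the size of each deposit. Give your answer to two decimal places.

With 12 periods per year: i = 0.0095, n = 60.
FV-annuity factor × (1+i) = 81.133618; PMT = 25100 / 81.133618 = 309.3662

€309.37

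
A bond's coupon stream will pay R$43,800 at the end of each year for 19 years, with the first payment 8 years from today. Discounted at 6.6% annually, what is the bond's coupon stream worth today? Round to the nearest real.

R$298,295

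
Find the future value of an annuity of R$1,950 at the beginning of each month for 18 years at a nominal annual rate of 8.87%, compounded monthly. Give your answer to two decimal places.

R$1,038,411.94

Periodic rate i = 0.0887/12 = 0.00739167; n = 18 × 12 = 216 periods.
FV = PMT · [(1+i)^n − 1] / i × (1+i) = 1950 · 532.518941 = 1,038,411.9352
(Beginning-of-period payments → annuity-due factor ×(1+i).)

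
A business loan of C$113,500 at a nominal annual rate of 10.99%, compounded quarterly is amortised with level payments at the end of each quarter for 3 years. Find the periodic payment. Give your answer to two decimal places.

C$11,231.26

i = 0.1099/4 = 0.027475 per quarter; n = 3·4 = 12.
Annuity-PV factor = 10.105722; PMT = 113500 / 10.105722 = 11,231.2603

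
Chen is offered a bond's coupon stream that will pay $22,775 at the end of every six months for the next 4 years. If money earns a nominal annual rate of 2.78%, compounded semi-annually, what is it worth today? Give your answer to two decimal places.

$171,311.90

With 2 periods per year: i = 0.0139, n = 8.
PV = PMT · [1 − (1+i)^(−n)] / i = 22775 · 7.521928 = 171,311.9021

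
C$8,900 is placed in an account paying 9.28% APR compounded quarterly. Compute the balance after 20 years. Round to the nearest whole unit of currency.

C$55,748

i = 0.0928/4 = 0.0232 per quarter; n = 20·4 = 80.
FV = PV·(1+i)^n = 8,900 × 6.263867 = 55,748.4150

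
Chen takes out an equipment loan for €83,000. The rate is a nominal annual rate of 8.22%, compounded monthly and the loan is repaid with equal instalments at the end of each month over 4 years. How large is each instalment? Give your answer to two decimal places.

With 12 periods per year: i = 0.00685, n = 48.
PMT = 83000 / ( [1 − (1+0.00685)^(−48)] / 0.00685 ) = 83000 / 40.789152 = 2,034.8548

€2,034.85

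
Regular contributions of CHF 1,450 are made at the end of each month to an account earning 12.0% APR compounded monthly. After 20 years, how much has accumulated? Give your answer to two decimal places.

Periodic rate i = 0.12/12 = 0.01; n = 20 × 12 = 240 periods.
Accumulation factor s(240|0.01) = 989.255365; FV = 1450 × 989.255365 = 1,434,420.2798

CHF 1,434,420.28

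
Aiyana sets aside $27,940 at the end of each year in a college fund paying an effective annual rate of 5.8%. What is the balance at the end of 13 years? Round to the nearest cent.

Accumulation factor s(13|0.058) = 18.641368; FV = 27940 × 18.641368 = 520,839.8214

$520,839.82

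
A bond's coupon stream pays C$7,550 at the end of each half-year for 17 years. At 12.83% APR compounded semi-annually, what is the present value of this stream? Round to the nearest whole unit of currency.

C$103,481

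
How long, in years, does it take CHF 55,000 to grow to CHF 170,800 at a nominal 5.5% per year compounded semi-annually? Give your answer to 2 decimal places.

20.88 years

Periodic rate i = 0.055/2 = 0.0275.
(1+i)^n = 170800/55000 = 3.10545, so n = ln 3.10545 / ln 1.0275 = 41.7698 half-years
= 41.7698/2 years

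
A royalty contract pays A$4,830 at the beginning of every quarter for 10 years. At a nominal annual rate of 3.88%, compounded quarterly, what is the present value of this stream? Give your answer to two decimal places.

A$161,045.70

Periodic rate i = 0.0388/4 = 0.0097; n = 10 × 4 = 40 periods.
PV = PMT · [1 − (1+i)^(−n)] / i × (1+i) = 4830 · 33.342795 = 161,045.7014
Payments are at the start of each period, so multiply by (1+i).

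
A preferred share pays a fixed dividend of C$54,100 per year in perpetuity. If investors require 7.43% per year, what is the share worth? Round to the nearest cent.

C$728,129.21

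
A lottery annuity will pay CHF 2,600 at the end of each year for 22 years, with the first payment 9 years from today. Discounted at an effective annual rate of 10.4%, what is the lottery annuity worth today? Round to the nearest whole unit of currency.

CHF 10,044

PV at t=8 (ordinary 22-year annuity): 2600 × a(22|0.104) = 2600 × 8.524831 = 22,164.5604
Discount back 8 years: 22,164.5604 × (1+0.104)^(−8) = 22,164.5604 × 0.453156 = 10,043.9961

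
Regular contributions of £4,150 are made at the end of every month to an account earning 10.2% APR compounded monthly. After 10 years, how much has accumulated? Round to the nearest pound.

Periodic rate i = 0.102/12 = 0.0085; n = 10 × 12 = 120 periods.
Accumulation factor s(120|0.0085) = 207.207810; FV = 4150 × 207.207810 = 859,912.4112

£859,912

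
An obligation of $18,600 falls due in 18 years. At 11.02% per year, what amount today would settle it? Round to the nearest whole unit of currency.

PV = 18,600 / (1 + 0.1102)^18 = 18,600 / 6.564808 = 2,833.2894

$2,833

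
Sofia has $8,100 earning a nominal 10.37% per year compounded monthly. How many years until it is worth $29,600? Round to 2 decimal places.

Periodic rate i = 0.1037/12 = 0.00864167.
n = ln(29600/8100) / ln(1+0.00864167) = ln(3.65432) / 0.008605 = 150.6077 months
= 150.6077/12 years

12.55 years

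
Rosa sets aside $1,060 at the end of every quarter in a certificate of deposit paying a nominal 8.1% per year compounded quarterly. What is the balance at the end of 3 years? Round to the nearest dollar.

With 4 periods per year: i = 0.02025, n = 12.
Accumulation factor s(12|0.02025) = 13.430960; FV = 1060 × 13.430960 = 14,236.8181

$14,237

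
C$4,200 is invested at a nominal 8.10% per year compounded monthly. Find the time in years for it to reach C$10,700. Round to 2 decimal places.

Periodic rate i = 0.081/12 = 0.00675.
(1+i)^n = 10700/4200 = 2.54762, so n = ln 2.54762 / ln 1.00675 = 139.0092 months
= 139.0092/12 years

11.58 years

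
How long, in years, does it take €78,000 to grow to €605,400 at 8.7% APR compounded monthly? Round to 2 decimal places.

23.64 years

Periodic rate i = 0.087/12 = 0.00725.
(1+i)^n = 605400/78000 = 7.76154, so n = ln 7.76154 / ln 1.00725 = 283.6690 months
= 283.6690/12 years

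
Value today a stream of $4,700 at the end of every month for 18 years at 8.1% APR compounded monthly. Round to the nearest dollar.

$533,472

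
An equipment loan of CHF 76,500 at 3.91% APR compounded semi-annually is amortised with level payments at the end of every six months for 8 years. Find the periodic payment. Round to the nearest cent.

CHF 5,614.17

With 2 periods per year: i = 0.01955, n = 16.
PMT = 76500 / ( [1 − (1+0.01955)^(−16)] / 0.01955 ) = 76500 / 13.626234 = 5,614.1703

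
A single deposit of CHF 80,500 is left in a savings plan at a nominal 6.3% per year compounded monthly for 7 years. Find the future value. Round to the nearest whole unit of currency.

CHF 124,974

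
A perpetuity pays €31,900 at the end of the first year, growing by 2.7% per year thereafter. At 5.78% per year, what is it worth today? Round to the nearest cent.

PV = PMT / (i − g) = 31900 / (0.0578 − 0.027) = 31900 / 0.030800 = 1,035,714.2857

€1,035,714.29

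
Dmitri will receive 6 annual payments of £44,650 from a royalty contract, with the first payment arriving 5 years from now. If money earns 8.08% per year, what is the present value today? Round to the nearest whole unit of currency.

PV at t=4 (ordinary 6-year annuity): 44650 × a(6|0.0808) = 44650 × 4.611682 = 205,911.5872
PV₀ = 205,911.5872 / (1+0.0808)^4 = 205,911.5872 / 1.364525 = 150,903.5450

£150,904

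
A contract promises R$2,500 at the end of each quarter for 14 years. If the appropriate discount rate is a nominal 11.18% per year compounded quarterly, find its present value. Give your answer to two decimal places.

Periodic rate i = 0.1118/4 = 0.02795; n = 14 × 4 = 56 periods.
Annuity factor a(56|0.02795) = 28.136533; PV = 2500 × 28.136533 = 70,341.3328

R$70,341.33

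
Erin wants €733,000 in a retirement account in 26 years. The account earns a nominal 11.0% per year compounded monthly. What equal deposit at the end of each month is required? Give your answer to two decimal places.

€413.86

i = 0.11/12 = 0.00916667 per month; n = 26·12 = 312.
PMT = 733000 / ( [(1+0.00916667)^312 − 1] / 0.00916667 ) = 733000 / 1771.145485 = 413.8565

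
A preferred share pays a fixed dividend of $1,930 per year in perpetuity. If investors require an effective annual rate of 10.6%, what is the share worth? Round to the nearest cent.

PV = C/r = 1930/0.106 = 18,207.5472

$18,207.55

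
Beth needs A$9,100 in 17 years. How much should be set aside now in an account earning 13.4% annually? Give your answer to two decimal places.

A$1,073.05

PV = 9,100 / (1 + 0.134)^17 = 9,100 / 8.480509 = 1,073.0488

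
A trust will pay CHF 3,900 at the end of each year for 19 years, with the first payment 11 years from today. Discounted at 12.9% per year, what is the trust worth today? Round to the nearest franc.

Value one period before first payment (t=10): 3900 × [1 − (1+0.129)^(−19)] / 0.129 = 3900 × 6.978856 = 27,217.5395
PV₀ = 27,217.5395 / (1+0.129)^10 = 27,217.5395 / 3.364646 = 8,089.2721

CHF 8,089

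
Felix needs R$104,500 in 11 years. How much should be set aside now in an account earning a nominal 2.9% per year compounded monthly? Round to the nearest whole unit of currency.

R$75,988

Periodic rate i = 0.029/12 = 0.00241667; n = 11 × 12 = 132 periods.
PV = 104,500 / (1 + 0.00241667)^132 = 104,500 / 1.375222 = 75,987.7323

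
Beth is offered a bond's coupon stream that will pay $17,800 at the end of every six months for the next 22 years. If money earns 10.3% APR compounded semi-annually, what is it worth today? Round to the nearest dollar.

$307,699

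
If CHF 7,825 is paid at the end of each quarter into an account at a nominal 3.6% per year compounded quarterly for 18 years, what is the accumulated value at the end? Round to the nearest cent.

With 4 periods per year: i = 0.009, n = 72.
Accumulation factor s(72|0.009) = 100.686696; FV = 7825 × 100.686696 = 787,873.3976

CHF 787,873.40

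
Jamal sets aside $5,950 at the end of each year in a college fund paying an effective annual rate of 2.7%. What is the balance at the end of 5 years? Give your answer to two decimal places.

$31,400.46

FV = 5950 × [(1+0.027)^5 − 1] / 0.027 = 5950 × 5.277389 = 31,400.4642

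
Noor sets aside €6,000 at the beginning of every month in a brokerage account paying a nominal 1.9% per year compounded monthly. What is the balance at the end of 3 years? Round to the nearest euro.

€222,445

i = 0.019/12 = 0.00158333 per month; n = 3·12 = 36.
FV = 6000 × [(1+0.00158333)^36 − 1] / 0.00158333 × (1+i) = 6000 × 37.074244 = 222,445.4633
(Beginning-of-period payments → annuity-due factor ×(1+i).)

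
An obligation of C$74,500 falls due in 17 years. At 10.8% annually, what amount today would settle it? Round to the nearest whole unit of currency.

C$13,031

PV = FV·(1+i)^(−n) = 74,500 × 0.174914 = 13,031.0781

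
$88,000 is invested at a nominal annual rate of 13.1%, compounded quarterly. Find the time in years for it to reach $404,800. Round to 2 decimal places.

11.84 years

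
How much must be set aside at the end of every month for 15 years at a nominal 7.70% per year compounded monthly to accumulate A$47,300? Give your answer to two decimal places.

With 12 periods per year: i = 0.00641667, n = 180.
PMT = 47300 / ( [(1+0.00641667)^180 − 1] / 0.00641667 ) = 47300 / 336.987013 = 140.3615

A$140.36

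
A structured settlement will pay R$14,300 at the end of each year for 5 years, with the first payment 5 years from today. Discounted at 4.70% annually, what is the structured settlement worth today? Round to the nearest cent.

R$51,951.13

PV at t=4 (ordinary 5-year annuity): 14300 × a(5|0.047) = 14300 × 4.365617 = 62,428.3287
PV₀ = 62,428.3287 / (1+0.047)^4 = 62,428.3287 / 1.201674 = 51,951.1280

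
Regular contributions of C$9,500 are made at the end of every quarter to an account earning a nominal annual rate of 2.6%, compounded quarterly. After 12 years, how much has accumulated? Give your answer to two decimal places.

i = 0.026/4 = 0.0065 per quarter; n = 12·4 = 48.
FV = 9500 × [(1+0.0065)^48 − 1] / 0.0065 = 9500 × 56.119397 = 533,134.2737

C$533,134.27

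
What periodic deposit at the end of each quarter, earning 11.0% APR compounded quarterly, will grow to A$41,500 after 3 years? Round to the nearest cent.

With 4 periods per year: i = 0.0275, n = 12.
FV-annuity factor = 13.992137; PMT = 41500 / 13.992137 = 2,965.9515

A$2,965.95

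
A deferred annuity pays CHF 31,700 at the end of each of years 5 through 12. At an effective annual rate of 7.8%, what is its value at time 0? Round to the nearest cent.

Value one period before first payment (t=4): 31700 × [1 − (1+0.078)^(−8)] / 0.078 = 31700 × 5.790513 = 183,559.2639
Discount back 4 years: 183,559.2639 × (1+0.078)^(−4) = 183,559.2639 × 0.740500 = 135,925.6016

CHF 135,925.60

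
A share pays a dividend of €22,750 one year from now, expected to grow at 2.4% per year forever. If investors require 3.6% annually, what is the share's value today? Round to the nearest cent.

PV = D₁/(r − g) = 22750/(0.036 − 0.024) = 1,895,833.3333

€1,895,833.33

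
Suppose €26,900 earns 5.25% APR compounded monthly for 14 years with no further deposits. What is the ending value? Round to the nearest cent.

Periodic rate i = 0.0525/12 = 0.004375; n = 14 × 12 = 168 periods.
FV = 26,900 × (1 + 0.004375)^168 = 56,009.6024

€56,009.60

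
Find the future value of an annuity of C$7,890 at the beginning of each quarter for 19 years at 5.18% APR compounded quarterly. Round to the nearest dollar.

C$1,023,750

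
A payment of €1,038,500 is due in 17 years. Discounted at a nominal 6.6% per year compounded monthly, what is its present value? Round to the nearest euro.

With 12 periods per year: i = 0.0055, n = 204.
PV = FV·(1+i)^(−n) = 1,038,500 × 0.326630 = 339,205.7571

€339,206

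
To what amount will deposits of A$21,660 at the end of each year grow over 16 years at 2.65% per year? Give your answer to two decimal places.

FV = 21660 × [(1+0.0265)^16 − 1] / 0.0265 = 21660 × 19.609392 = 424,739.4384

A$424,739.44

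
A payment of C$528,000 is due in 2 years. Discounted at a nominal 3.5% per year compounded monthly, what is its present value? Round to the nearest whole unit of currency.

C$492,354

i = 0.035/12 = 0.00291667 per month; n = 2·12 = 24.
Discount factor = (1+0.00291667)^(−24) = 0.932489; PV = 528,000 × 0.932489 = 492,354.0980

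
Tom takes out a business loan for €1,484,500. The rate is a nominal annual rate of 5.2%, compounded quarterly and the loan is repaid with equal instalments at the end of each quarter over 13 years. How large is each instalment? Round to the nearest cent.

i = 0.052/4 = 0.013 per quarter; n = 13·4 = 52.
PMT = 1.4845e+06 / ( [1 − (1+0.013)^(−52)] / 0.013 ) = 1.4845e+06 / 37.625526 = 39,454.5983

€39,454.60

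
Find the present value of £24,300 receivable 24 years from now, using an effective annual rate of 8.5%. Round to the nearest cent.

£3,429.99

Discount factor = (1+0.085)^(−24) = 0.141152; PV = 24,300 × 0.141152 = 3,429.9877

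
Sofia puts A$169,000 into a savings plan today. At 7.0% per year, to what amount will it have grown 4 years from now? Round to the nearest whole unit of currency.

169,000 × (1+0.07)^4 = 169,000 × 1.310796 = 221,524.5257

A$221,525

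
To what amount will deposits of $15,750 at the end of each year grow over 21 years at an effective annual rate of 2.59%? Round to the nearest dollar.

$432,259

FV = PMT · [(1+i)^n − 1] / i = 15750 · 27.444987 = 432,258.5375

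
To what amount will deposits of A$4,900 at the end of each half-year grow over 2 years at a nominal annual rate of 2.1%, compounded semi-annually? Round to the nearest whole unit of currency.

With 2 periods per year: i = 0.0105, n = 4.
Accumulation factor s(4|0.0105) = 4.063442; FV = 4900 × 4.063442 = 19,910.8666

A$19,911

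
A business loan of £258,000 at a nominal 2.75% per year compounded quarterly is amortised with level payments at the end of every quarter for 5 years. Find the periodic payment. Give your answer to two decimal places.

£13,851.42

With 4 periods per year: i = 0.006875, n = 20.
Annuity-PV factor = 18.626254; PMT = 258000 / 18.626254 = 13,851.4165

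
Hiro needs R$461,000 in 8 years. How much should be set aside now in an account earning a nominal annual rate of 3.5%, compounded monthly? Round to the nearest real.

i = 0.035/12 = 0.00291667 per month; n = 8·12 = 96.
PV = FV·(1+i)^(−n) = 461,000 × 0.756092 = 348,558.3277

R$348,558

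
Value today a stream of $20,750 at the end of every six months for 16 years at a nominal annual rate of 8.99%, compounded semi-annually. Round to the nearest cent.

With 2 periods per year: i = 0.04495, n = 32.
PV = 20750 × [1 − (1+0.04495)^(−32)] / 0.04495 = 20750 × 16.799231 = 348,584.0459

$348,584.05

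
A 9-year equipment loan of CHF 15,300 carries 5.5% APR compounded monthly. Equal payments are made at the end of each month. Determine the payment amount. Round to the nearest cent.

With 12 periods per year: i = 0.00458333, n = 108.
Annuity-PV factor = 85.034035; PMT = 15300 / 85.034035 = 179.9280

CHF 179.93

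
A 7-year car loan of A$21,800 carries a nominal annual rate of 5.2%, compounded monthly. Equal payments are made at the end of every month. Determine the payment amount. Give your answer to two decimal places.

A$310.17

Periodic rate i = 0.052/12 = 0.00433333; n = 7 × 12 = 84 periods.
Annuity-PV factor = 70.283569; PMT = 21800 / 70.283569 = 310.1721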